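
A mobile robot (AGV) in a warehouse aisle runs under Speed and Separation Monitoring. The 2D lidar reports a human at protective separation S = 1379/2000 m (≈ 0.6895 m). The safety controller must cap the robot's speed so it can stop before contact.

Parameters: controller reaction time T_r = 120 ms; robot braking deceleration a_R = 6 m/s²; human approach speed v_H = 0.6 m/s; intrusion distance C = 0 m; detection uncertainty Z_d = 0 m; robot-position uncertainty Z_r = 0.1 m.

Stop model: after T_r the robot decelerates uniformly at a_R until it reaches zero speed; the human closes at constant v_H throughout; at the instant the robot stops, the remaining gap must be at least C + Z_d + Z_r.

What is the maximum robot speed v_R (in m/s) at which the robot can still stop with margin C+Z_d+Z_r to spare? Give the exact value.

collect terms ⇒ (1/12)·v_R² + (11/50)·v_R + (-207/400) = 0
  disc = (11/50)² − 4·(1/12)·(-207/400) = 2209/10000 ; √disc = 47/100
  v_R = (−(11/50) + 47/100) / (2·(1/12)) = 3/2 m/s
check:
T_s = v_R/a_R = (3/2)/6 = 0.2500 s
robot in T_r: 1.5000·0.1200 = 0.1800 m
robot under decel: 1.5000²/(2·6.0000) = 0.1875 m
human closes 0.6000·0.3700 = 0.2220 m
C+Z_d+Z_r = 0.0000+0.0000+0.1000 = 0.1000 m
sum ≈ 0.1800+0.1875+0.2220+0.1000 ≈ 0.6895 m = S ✓

v_R_max = 3/2 m/s = 1.5000 m/s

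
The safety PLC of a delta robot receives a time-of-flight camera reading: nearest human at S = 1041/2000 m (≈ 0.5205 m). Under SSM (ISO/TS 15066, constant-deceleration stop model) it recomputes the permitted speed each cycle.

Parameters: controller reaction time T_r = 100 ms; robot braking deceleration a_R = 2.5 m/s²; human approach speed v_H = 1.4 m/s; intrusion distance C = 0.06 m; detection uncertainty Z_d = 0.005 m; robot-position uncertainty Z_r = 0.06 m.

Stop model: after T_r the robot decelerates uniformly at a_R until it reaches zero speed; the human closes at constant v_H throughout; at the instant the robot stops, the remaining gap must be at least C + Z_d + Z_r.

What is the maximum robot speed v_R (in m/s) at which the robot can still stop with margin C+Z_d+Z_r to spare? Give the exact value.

v_R_max = 7/20 m/s = 0.3500 m/s

collect terms ⇒ (1/5)·v_R² + (33/50)·v_R + (-511/2000) = 0
  disc = (33/50)² − 4·(1/5)·(-511/2000) = 16/25 ; √disc = 4/5
  v_R = (−(33/50) + 4/5) / (2·(1/5)) = 7/20 m/s
check:
braking lasts T_s = (7/20)/(5/2) = 0.1400 s
reaction-phase robot travel = 0.3500·0.1000 = 0.0350 m
robot under decel: 0.3500²/(2·2.5000) = 0.0245 m
person approaches 1.4000·(0.1000+0.1400) = 0.3360 m
margins: 0.0600+0.0050+0.0600 = 0.1250 m
sum ≈ 0.0350+0.0245+0.3360+0.1250 ≈ 0.5205 m = S ✓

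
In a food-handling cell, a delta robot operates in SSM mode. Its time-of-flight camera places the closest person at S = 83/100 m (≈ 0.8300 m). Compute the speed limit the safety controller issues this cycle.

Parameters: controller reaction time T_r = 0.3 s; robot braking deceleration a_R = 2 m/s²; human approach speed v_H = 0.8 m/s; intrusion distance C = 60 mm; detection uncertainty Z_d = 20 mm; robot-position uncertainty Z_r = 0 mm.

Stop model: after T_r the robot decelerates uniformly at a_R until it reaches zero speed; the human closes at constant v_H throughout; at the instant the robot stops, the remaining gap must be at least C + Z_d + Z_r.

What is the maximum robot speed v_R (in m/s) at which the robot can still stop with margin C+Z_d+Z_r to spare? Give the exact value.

at the boundary: (1/4)·v² + (7/10)·v + (-51/100) = 0
  disc = (7/10)² − 4·(1/4)·(-51/100) = 1 ; √disc = 1
  v_R = (−(7/10) + 1) / (2·(1/4)) = 3/5 m/s
check:
braking lasts T_s = (3/5)/2 = 0.3000 s
reaction-phase robot travel = 0.6000·0.3000 = 0.1800 m
robot under decel: 0.6000²/(2·2.0000) = 0.0900 m
human over T_r+T_s: 0.8000·(0.3000+0.3000) = 0.4800 m
C+Z_d+Z_r = 0.0600+0.0200+0.0000 = 0.0800 m
sum ≈ 0.1800+0.0900+0.4800+0.0800 ≈ 0.8300 m = S ✓

v_R_max = 3/5 m/s = 0.6000 m/s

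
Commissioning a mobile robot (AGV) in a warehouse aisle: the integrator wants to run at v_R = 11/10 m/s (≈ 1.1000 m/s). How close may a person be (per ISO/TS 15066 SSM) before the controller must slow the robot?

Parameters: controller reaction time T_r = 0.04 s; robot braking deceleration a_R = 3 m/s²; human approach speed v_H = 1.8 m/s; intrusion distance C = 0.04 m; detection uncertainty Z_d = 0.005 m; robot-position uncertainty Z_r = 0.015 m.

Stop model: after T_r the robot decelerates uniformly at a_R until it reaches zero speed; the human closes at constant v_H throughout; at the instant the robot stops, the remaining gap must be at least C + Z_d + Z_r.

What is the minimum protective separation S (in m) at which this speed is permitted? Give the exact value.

stop time T_s = (11/10)/3 = 0.3667 s
robot in T_r: 1.1000·0.0400 = 0.0440 m
robot under decel: 1.1000²/(2·3.0000) = 0.2017 m
person approaches 1.8000·(0.0400+0.3667) = 0.7320 m
residual clearance needed = 0.0400+0.0050+0.0150 = 0.0600 m
S_min ≈ 0.0440+0.2017+0.7320+0.0600  ⇒  S_min = 3113/3000 m

S_min = 3113/3000 m = 1.0377 m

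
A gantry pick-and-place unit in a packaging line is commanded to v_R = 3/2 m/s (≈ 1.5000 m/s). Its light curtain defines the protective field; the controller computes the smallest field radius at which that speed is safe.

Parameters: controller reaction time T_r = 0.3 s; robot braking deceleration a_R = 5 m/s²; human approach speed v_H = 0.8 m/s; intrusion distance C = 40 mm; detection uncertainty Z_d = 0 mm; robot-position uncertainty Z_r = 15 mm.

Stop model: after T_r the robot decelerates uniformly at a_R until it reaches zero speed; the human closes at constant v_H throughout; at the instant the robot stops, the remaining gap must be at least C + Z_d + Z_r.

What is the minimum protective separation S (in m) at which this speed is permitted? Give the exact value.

braking lasts T_s = (3/2)/5 = 0.3000 s
reaction-phase robot travel = 1.5000·0.3000 = 0.4500 m
robot under decel: 1.5000²/(2·5.0000) = 0.2250 m
human over T_r+T_s: 0.8000·(0.3000+0.3000) = 0.4800 m
margins: 0.0400+0.0000+0.0150 = 0.0550 m
S_min ≈ 0.4500+0.2250+0.4800+0.0550  ⇒  S_min = 121/100 m

S_min = 121/100 m = 1.2100 m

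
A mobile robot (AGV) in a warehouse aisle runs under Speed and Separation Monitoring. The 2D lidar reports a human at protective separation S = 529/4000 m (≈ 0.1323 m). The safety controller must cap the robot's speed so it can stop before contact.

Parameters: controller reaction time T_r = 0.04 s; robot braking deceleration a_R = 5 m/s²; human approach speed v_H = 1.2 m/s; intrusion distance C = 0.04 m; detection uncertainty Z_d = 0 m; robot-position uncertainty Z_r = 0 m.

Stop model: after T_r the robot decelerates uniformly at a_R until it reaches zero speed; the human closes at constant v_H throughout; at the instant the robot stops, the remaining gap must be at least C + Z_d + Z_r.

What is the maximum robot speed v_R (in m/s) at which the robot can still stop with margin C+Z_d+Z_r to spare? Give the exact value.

quadratic (1/10)·v² + (7/25)·v + (-177/4000) = 0
  disc = (7/25)² − 4·(1/10)·(-177/4000) = 961/10000 ; √disc = 31/100
  v_R = (−(7/25) + 31/100) / (2·(1/10)) = 3/20 m/s
check:
T_s = v_R/a_R = (3/20)/5 = 0.0300 s
robot covers v_R·T_r = 0.1500·0.0400 = 0.0060 m before braking
braking distance = 0.1500²/(2·5.0000) = 0.0022 m
human over T_r+T_s: 1.2000·(0.0400+0.0300) = 0.0840 m
residual clearance needed = 0.0400+0.0000+0.0000 = 0.0400 m
sum ≈ 0.0060+0.0022+0.0840+0.0400 ≈ 0.1323 m = S ✓

v_R_max = 3/20 m/s = 0.1500 m/s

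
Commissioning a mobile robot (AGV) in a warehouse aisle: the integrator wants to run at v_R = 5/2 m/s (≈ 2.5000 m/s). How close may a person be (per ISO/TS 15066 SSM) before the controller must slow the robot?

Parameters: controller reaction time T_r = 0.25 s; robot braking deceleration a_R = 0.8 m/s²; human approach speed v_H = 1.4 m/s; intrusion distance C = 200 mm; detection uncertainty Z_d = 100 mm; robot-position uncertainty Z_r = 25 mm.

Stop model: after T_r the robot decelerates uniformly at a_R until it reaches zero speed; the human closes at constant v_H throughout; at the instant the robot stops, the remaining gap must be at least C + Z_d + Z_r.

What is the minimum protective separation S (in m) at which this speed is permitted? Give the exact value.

S_min = 1533/160 m = 9.5813 m

T_s = v_R/a_R = (5/2)/(4/5) = 3.1250 s
robot in T_r: 2.5000·0.2500 = 0.6250 m
robot covers 2.5000·3.1250 − ½·0.8000·3.1250² = 3.9062 m while stopping
person approaches 1.4000·(0.2500+3.1250) = 4.7250 m
residual clearance needed = 0.2000+0.1000+0.0250 = 0.3250 m
S_min ≈ 0.6250+3.9062+4.7250+0.3250  ⇒  S_min = 1533/160 m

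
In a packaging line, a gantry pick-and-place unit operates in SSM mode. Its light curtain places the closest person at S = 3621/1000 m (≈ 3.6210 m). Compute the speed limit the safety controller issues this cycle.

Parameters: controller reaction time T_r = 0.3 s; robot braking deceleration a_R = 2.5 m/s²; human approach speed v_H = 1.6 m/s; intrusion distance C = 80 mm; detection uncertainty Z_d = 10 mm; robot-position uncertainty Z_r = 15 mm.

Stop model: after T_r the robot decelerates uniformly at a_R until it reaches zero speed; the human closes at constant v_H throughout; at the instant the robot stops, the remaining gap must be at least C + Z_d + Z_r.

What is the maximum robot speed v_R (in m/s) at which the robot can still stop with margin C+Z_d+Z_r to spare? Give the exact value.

v_R_max = 11/5 m/s = 2.2000 m/s

at the boundary: (1/5)·v² + (47/50)·v + (-759/250) = 0
  disc = (47/50)² − 4·(1/5)·(-759/250) = 8281/2500 ; √disc = 91/50
  v_R = (−(47/50) + 91/50) / (2·(1/5)) = 11/5 m/s
check:
braking lasts T_s = (11/5)/(5/2) = 0.8800 s
reaction-phase robot travel = 2.2000·0.3000 = 0.6600 m
braking distance = 2.2000²/(2·2.5000) = 0.9680 m
human closes 1.6000·1.1800 = 1.8880 m
margins: 0.0800+0.0100+0.0150 = 0.1050 m
sum ≈ 0.6600+0.9680+1.8880+0.1050 ≈ 3.6210 m = S ✓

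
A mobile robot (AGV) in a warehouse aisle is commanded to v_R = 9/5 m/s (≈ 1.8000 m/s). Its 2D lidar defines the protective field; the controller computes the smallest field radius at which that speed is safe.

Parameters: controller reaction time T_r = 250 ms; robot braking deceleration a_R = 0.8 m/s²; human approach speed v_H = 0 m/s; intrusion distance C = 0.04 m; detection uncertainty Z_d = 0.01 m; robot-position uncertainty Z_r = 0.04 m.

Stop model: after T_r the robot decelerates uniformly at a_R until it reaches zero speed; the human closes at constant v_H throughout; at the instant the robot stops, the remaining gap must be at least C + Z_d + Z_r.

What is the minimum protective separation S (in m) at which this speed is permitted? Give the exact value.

T_s = v_R/a_R = (9/5)/(4/5) = 2.2500 s
reaction-phase robot travel = 1.8000·0.2500 = 0.4500 m
robot covers 1.8000·2.2500 − ½·0.8000·2.2500² = 2.0250 m while stopping
person approaches 0.0000·(0.2500+2.2500) = 0.0000 m
residual clearance needed = 0.0400+0.0100+0.0400 = 0.0900 m
S_min ≈ 0.4500+2.0250+0.0000+0.0900  ⇒  S_min = 513/200 m

S_min = 513/200 m = 2.5650 m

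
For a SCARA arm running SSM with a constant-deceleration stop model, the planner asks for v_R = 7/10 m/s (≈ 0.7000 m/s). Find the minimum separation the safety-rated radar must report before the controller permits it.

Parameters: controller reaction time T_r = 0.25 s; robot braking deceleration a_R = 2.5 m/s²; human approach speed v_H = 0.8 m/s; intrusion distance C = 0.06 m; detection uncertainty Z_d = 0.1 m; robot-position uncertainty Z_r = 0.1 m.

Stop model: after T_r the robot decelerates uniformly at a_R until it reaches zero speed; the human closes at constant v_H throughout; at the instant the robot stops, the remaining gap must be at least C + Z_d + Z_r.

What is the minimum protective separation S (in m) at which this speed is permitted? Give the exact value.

S_min = 957/1000 m = 0.9570 m

braking lasts T_s = (7/10)/(5/2) = 0.2800 s
reaction-phase robot travel = 0.7000·0.2500 = 0.1750 m
robot covers 0.7000·0.2800 − ½·2.5000·0.2800² = 0.0980 m while stopping
human closes 0.8000·0.5300 = 0.4240 m
C+Z_d+Z_r = 0.0600+0.1000+0.1000 = 0.2600 m
S_min ≈ 0.1750+0.0980+0.4240+0.2600  ⇒  S_min = 957/1000 m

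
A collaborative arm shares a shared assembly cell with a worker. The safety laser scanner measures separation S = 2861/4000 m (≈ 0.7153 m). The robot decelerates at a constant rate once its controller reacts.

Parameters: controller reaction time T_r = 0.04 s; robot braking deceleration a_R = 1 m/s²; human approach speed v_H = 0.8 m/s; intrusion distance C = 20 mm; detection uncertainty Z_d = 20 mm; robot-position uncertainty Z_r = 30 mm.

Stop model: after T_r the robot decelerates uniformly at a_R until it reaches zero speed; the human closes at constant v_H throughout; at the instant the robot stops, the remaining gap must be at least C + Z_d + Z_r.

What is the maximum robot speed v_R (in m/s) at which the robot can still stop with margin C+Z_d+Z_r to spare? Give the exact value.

quadratic (1/2)·v² + (21/25)·v + (-2453/4000) = 0
  disc = (21/25)² − 4·(1/2)·(-2453/4000) = 19321/10000 ; √disc = 139/100
  v_R = (−(21/25) + 139/100) / (2·(1/2)) = 11/20 m/s
check:
T_s = v_R/a_R = (11/20)/1 = 0.5500 s
robot in T_r: 0.5500·0.0400 = 0.0220 m
robot under decel: 0.5500²/(2·1.0000) = 0.1512 m
human over T_r+T_s: 0.8000·(0.0400+0.5500) = 0.4720 m
margins: 0.0200+0.0200+0.0300 = 0.0700 m
sum ≈ 0.0220+0.1512+0.4720+0.0700 ≈ 0.7153 m = S ✓

v_R_max = 11/20 m/s = 0.5500 m/s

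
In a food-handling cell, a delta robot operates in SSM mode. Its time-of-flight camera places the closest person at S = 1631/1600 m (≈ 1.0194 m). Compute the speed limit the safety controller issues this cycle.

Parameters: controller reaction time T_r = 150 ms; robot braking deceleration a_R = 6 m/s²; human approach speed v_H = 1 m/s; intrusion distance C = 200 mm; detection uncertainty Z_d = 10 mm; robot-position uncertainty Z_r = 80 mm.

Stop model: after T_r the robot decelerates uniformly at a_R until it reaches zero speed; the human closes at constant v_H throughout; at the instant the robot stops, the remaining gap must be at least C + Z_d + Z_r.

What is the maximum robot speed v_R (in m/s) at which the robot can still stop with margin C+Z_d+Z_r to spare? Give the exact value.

collect terms ⇒ (1/12)·v_R² + (19/60)·v_R + (-927/1600) = 0
  disc = (19/60)² − 4·(1/12)·(-927/1600) = 169/576 ; √disc = 13/24
  v_R = (−(19/60) + 13/24) / (2·(1/12)) = 27/20 m/s
check:
T_s = v_R/a_R = (27/20)/6 = 0.2250 s
robot covers v_R·T_r = 1.3500·0.1500 = 0.2025 m before braking
robot under decel: 1.3500²/(2·6.0000) = 0.1519 m
person approaches 1.0000·(0.1500+0.2250) = 0.3750 m
residual clearance needed = 0.2000+0.0100+0.0800 = 0.2900 m
sum ≈ 0.2025+0.1519+0.3750+0.2900 ≈ 1.0194 m = S ✓

v_R_max = 27/20 m/s = 1.3500 m/s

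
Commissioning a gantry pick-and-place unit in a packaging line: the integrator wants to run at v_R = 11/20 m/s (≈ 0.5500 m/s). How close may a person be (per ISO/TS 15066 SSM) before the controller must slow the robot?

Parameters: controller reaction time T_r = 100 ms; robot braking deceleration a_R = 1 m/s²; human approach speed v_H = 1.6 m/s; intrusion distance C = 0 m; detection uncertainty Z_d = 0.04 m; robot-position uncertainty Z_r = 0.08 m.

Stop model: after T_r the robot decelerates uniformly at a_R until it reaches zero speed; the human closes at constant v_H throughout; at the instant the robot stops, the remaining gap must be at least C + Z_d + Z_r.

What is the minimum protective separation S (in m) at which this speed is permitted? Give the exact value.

S_min = 1093/800 m = 1.3662 m

stop time T_s = (11/20)/1 = 0.5500 s
reaction-phase robot travel = 0.5500·0.1000 = 0.0550 m
braking distance = 0.5500²/(2·1.0000) = 0.1512 m
human over T_r+T_s: 1.6000·(0.1000+0.5500) = 1.0400 m
margins: 0.0000+0.0400+0.0800 = 0.1200 m
S_min ≈ 0.0550+0.1512+1.0400+0.1200  ⇒  S_min = 1093/800 m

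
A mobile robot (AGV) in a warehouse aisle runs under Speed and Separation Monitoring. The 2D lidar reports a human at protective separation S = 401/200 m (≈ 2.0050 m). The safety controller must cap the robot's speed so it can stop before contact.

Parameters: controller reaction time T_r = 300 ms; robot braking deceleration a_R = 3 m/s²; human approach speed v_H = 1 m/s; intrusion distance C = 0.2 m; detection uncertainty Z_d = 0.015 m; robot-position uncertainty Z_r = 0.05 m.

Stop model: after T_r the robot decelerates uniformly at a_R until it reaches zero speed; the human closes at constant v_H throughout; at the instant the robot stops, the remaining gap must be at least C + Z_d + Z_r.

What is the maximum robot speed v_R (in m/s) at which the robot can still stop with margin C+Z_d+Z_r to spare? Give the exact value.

v_R_max = 8/5 m/s = 1.6000 m/s

quadratic (1/6)·v² + (19/30)·v + (-36/25) = 0
  disc = (19/30)² − 4·(1/6)·(-36/25) = 49/36 ; √disc = 7/6
  v_R = (−(19/30) + 7/6) / (2·(1/6)) = 8/5 m/s
check:
stop time T_s = (8/5)/3 = 0.5333 s
robot in T_r: 1.6000·0.3000 = 0.4800 m
robot covers 1.6000·0.5333 − ½·3.0000·0.5333² = 0.4267 m while stopping
human closes 1.0000·0.8333 = 0.8333 m
C+Z_d+Z_r = 0.2000+0.0150+0.0500 = 0.2650 m
sum ≈ 0.4800+0.4267+0.8333+0.2650 ≈ 2.0050 m = S ✓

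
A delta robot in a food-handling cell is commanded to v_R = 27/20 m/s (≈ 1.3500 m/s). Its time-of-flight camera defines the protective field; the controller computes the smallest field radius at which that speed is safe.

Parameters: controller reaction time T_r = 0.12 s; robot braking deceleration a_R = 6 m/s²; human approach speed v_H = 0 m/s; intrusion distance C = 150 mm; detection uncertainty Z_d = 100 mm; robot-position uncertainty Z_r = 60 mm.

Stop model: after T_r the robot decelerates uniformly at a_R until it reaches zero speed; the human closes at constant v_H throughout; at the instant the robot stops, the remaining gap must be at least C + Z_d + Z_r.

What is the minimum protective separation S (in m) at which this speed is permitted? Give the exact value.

S_min = 4991/8000 m = 0.6239 m

braking lasts T_s = (27/20)/6 = 0.2250 s
robot covers v_R·T_r = 1.3500·0.1200 = 0.1620 m before braking
braking distance = 1.3500²/(2·6.0000) = 0.1519 m
person approaches 0.0000·(0.1200+0.2250) = 0.0000 m
C+Z_d+Z_r = 0.1500+0.1000+0.0600 = 0.3100 m
S_min ≈ 0.1620+0.1519+0.0000+0.3100  ⇒  S_min = 4991/8000 m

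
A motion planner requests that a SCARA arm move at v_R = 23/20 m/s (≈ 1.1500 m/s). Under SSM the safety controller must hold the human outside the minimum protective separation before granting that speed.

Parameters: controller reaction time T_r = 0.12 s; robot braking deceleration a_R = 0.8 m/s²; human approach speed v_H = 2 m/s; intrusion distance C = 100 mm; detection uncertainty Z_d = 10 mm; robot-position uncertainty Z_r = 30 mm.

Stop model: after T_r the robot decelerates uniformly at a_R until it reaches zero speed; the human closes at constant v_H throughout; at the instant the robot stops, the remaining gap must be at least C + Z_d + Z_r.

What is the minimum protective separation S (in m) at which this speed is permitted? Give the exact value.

T_s = v_R/a_R = (23/20)/(4/5) = 1.4375 s
reaction-phase robot travel = 1.1500·0.1200 = 0.1380 m
robot under decel: 1.1500²/(2·0.8000) = 0.8266 m
human closes 2.0000·1.5575 = 3.1150 m
residual clearance needed = 0.1000+0.0100+0.0300 = 0.1400 m
S_min ≈ 0.1380+0.8266+3.1150+0.1400  ⇒  S_min = 67513/16000 m

S_min = 67513/16000 m = 4.2196 m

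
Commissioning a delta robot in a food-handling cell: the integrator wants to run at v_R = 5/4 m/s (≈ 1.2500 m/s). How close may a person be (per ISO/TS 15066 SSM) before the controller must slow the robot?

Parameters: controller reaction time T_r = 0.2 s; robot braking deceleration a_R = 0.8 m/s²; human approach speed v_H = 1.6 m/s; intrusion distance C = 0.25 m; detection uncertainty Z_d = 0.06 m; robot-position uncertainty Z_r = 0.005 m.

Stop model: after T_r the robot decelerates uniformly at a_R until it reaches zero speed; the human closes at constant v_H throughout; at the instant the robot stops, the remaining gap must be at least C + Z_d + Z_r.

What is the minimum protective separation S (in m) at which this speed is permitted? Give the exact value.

S_min = 13957/3200 m = 4.3616 m

stop time T_s = (5/4)/(4/5) = 1.5625 s
reaction-phase robot travel = 1.2500·0.2000 = 0.2500 m
robot covers 1.2500·1.5625 − ½·0.8000·1.5625² = 0.9766 m while stopping
human over T_r+T_s: 1.6000·(0.2000+1.5625) = 2.8200 m
margins: 0.2500+0.0600+0.0050 = 0.3150 m
S_min ≈ 0.2500+0.9766+2.8200+0.3150  ⇒  S_min = 13957/3200 m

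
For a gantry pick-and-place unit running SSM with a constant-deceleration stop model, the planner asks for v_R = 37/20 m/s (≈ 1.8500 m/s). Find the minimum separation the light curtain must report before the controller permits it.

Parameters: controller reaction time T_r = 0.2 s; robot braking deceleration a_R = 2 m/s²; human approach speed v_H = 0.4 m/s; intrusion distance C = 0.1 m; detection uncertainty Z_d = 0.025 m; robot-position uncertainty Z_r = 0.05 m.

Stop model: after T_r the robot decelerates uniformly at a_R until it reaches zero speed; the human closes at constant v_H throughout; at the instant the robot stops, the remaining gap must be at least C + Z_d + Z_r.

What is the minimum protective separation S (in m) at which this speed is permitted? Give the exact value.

S_min = 2961/1600 m = 1.8506 m

stop time T_s = (37/20)/2 = 0.9250 s
robot covers v_R·T_r = 1.8500·0.2000 = 0.3700 m before braking
robot under decel: 1.8500²/(2·2.0000) = 0.8556 m
human closes 0.4000·1.1250 = 0.4500 m
C+Z_d+Z_r = 0.1000+0.0250+0.0500 = 0.1750 m
S_min ≈ 0.3700+0.8556+0.4500+0.1750  ⇒  S_min = 2961/1600 m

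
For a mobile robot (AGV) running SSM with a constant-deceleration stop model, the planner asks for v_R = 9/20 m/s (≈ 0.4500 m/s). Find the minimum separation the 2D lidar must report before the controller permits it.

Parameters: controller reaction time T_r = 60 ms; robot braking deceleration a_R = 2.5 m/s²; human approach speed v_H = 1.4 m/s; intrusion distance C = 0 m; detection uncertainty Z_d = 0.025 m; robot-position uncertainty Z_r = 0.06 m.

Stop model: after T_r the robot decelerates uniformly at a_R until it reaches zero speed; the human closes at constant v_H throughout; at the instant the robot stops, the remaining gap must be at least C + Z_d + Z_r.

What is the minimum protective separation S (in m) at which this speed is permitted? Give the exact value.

S_min = 977/2000 m = 0.4885 m

braking lasts T_s = (9/20)/(5/2) = 0.1800 s
robot in T_r: 0.4500·0.0600 = 0.0270 m
robot covers 0.4500·0.1800 − ½·2.5000·0.1800² = 0.0405 m while stopping
human closes 1.4000·0.2400 = 0.3360 m
C+Z_d+Z_r = 0.0000+0.0250+0.0600 = 0.0850 m
S_min ≈ 0.0270+0.0405+0.3360+0.0850  ⇒  S_min = 977/2000 m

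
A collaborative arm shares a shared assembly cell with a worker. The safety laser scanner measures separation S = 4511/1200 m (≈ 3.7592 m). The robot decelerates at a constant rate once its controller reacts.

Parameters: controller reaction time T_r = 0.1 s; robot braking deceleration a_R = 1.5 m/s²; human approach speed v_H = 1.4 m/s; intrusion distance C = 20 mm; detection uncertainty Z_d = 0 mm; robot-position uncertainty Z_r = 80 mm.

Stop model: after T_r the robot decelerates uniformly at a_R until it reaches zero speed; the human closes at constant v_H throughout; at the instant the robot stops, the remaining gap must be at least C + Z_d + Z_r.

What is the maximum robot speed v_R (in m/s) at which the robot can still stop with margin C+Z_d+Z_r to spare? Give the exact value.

at the boundary: (1/3)·v² + (31/30)·v + (-4223/1200) = 0
  disc = (31/30)² − 4·(1/3)·(-4223/1200) = 144/25 ; √disc = 12/5
  v_R = (−(31/30) + 12/5) / (2·(1/3)) = 41/20 m/s
check:
stop time T_s = (41/20)/(3/2) = 1.3667 s
robot covers v_R·T_r = 2.0500·0.1000 = 0.2050 m before braking
robot under decel: 2.0500²/(2·1.5000) = 1.4008 m
human closes 1.4000·1.4667 = 2.0533 m
C+Z_d+Z_r = 0.0200+0.0000+0.0800 = 0.1000 m
sum ≈ 0.2050+1.4008+2.0533+0.1000 ≈ 3.7592 m = S ✓

v_R_max = 41/20 m/s = 2.0500 m/s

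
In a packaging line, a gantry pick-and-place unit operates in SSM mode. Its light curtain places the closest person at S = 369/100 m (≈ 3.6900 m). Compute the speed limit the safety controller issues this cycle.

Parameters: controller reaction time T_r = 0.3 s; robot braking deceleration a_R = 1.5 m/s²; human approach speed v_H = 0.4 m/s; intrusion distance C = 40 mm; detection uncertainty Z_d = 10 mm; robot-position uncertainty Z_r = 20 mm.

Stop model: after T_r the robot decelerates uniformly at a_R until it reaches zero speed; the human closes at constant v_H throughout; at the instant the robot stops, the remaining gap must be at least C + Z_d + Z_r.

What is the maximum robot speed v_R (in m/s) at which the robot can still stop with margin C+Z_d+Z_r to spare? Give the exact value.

collect terms ⇒ (1/3)·v_R² + (17/30)·v_R + (-7/2) = 0
  disc = (17/30)² − 4·(1/3)·(-7/2) = 4489/900 ; √disc = 67/30
  v_R = (−(17/30) + 67/30) / (2·(1/3)) = 5/2 m/s
check:
stop time T_s = (5/2)/(3/2) = 1.6667 s
reaction-phase robot travel = 2.5000·0.3000 = 0.7500 m
robot under decel: 2.5000²/(2·1.5000) = 2.0833 m
human closes 0.4000·1.9667 = 0.7867 m
margins: 0.0400+0.0100+0.0200 = 0.0700 m
sum ≈ 0.7500+2.0833+0.7867+0.0700 ≈ 3.6900 m = S ✓

v_R_max = 5/2 m/s = 2.5000 m/s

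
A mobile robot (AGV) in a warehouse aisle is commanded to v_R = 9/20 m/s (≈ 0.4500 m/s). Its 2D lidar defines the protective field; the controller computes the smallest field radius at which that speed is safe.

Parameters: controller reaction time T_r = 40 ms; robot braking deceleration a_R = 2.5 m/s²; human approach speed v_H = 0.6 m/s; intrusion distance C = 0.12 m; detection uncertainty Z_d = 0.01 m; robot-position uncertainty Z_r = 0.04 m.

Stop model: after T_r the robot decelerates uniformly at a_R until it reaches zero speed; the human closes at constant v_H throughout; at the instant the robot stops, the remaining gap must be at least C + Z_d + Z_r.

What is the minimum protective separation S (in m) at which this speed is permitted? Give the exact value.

S_min = 721/2000 m = 0.3605 m

braking lasts T_s = (9/20)/(5/2) = 0.1800 s
reaction-phase robot travel = 0.4500·0.0400 = 0.0180 m
robot under decel: 0.4500²/(2·2.5000) = 0.0405 m
person approaches 0.6000·(0.0400+0.1800) = 0.1320 m
residual clearance needed = 0.1200+0.0100+0.0400 = 0.1700 m
S_min ≈ 0.0180+0.0405+0.1320+0.1700  ⇒  S_min = 721/2000 m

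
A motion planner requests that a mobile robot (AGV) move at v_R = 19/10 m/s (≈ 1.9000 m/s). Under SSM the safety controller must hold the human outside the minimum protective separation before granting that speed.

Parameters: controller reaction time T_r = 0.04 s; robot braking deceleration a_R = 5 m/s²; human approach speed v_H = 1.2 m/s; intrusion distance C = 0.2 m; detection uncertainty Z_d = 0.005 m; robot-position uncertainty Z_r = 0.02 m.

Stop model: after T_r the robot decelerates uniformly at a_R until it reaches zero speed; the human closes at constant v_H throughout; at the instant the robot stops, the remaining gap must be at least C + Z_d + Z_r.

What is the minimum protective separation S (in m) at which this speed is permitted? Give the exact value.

braking lasts T_s = (19/10)/5 = 0.3800 s
reaction-phase robot travel = 1.9000·0.0400 = 0.0760 m
braking distance = 1.9000²/(2·5.0000) = 0.3610 m
human closes 1.2000·0.4200 = 0.5040 m
margins: 0.2000+0.0050+0.0200 = 0.2250 m
S_min ≈ 0.0760+0.3610+0.5040+0.2250  ⇒  S_min = 583/500 m

S_min = 583/500 m = 1.1660 m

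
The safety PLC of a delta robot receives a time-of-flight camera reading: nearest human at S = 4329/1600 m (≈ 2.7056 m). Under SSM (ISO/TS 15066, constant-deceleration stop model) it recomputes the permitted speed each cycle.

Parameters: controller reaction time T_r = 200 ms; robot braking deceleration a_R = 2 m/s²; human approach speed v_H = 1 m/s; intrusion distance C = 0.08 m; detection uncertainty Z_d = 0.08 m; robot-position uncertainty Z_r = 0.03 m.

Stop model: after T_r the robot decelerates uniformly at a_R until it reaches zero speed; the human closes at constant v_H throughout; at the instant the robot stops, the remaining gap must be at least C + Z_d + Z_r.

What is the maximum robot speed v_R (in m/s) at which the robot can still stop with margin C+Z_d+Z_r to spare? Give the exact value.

at the boundary: (1/4)·v² + (7/10)·v + (-741/320) = 0
  disc = (7/10)² − 4·(1/4)·(-741/320) = 4489/1600 ; √disc = 67/40
  v_R = (−(7/10) + 67/40) / (2·(1/4)) = 39/20 m/s
check:
stop time T_s = (39/20)/2 = 0.9750 s
robot covers v_R·T_r = 1.9500·0.2000 = 0.3900 m before braking
robot under decel: 1.9500²/(2·2.0000) = 0.9506 m
person approaches 1.0000·(0.2000+0.9750) = 1.1750 m
residual clearance needed = 0.0800+0.0800+0.0300 = 0.1900 m
sum ≈ 0.3900+0.9506+1.1750+0.1900 ≈ 2.7056 m = S ✓

v_R_max = 39/20 m/s = 1.9500 m/s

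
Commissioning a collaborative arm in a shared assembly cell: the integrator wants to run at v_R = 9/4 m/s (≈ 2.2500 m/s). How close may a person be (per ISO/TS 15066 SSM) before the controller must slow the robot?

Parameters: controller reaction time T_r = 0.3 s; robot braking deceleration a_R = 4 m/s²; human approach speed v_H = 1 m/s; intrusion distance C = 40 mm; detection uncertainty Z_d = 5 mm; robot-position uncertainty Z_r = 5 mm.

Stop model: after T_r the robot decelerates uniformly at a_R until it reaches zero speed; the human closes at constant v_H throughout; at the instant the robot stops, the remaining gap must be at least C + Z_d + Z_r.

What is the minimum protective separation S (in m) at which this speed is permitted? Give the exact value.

S_min = 1421/640 m = 2.2203 m

stop time T_s = (9/4)/4 = 0.5625 s
robot in T_r: 2.2500·0.3000 = 0.6750 m
braking distance = 2.2500²/(2·4.0000) = 0.6328 m
human closes 1.0000·0.8625 = 0.8625 m
C+Z_d+Z_r = 0.0400+0.0050+0.0050 = 0.0500 m
S_min ≈ 0.6750+0.6328+0.8625+0.0500  ⇒  S_min = 1421/640 m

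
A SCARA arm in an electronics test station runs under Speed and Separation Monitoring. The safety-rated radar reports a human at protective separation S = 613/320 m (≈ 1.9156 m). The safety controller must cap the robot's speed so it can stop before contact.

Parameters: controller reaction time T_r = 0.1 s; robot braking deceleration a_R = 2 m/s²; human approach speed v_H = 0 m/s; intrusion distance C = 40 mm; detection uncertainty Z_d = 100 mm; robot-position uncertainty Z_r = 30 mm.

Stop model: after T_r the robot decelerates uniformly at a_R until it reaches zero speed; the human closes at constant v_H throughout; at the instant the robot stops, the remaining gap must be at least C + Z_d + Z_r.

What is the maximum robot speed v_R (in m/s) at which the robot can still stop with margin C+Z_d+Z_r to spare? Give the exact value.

v_R_max = 49/20 m/s = 2.4500 m/s

collect terms ⇒ (1/4)·v_R² + (1/10)·v_R + (-2793/1600) = 0
  disc = (1/10)² − 4·(1/4)·(-2793/1600) = 2809/1600 ; √disc = 53/40
  v_R = (−(1/10) + 53/40) / (2·(1/4)) = 49/20 m/s
check:
stop time T_s = (49/20)/2 = 1.2250 s
robot in T_r: 2.4500·0.1000 = 0.2450 m
robot covers 2.4500·1.2250 − ½·2.0000·1.2250² = 1.5006 m while stopping
human closes 0.0000·1.3250 = 0.0000 m
margins: 0.0400+0.1000+0.0300 = 0.1700 m
sum ≈ 0.2450+1.5006+0.0000+0.1700 ≈ 1.9156 m = S ✓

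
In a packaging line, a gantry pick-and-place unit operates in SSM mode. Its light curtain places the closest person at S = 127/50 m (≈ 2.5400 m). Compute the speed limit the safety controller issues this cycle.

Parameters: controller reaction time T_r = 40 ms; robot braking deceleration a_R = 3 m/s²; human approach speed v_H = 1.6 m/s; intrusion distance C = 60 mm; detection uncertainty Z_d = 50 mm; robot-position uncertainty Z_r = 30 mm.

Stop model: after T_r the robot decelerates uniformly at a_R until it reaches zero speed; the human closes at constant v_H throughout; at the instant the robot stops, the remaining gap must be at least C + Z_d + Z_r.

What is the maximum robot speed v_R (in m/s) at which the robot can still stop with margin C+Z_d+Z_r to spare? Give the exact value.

v_R_max = 12/5 m/s = 2.4000 m/s

at the boundary: (1/6)·v² + (43/75)·v + (-292/125) = 0
  disc = (43/75)² − 4·(1/6)·(-292/125) = 10609/5625 ; √disc = 103/75
  v_R = (−(43/75) + 103/75) / (2·(1/6)) = 12/5 m/s
check:
braking lasts T_s = (12/5)/3 = 0.8000 s
reaction-phase robot travel = 2.4000·0.0400 = 0.0960 m
braking distance = 2.4000²/(2·3.0000) = 0.9600 m
human closes 1.6000·0.8400 = 1.3440 m
margins: 0.0600+0.0500+0.0300 = 0.1400 m
sum ≈ 0.0960+0.9600+1.3440+0.1400 ≈ 2.5400 m = S ✓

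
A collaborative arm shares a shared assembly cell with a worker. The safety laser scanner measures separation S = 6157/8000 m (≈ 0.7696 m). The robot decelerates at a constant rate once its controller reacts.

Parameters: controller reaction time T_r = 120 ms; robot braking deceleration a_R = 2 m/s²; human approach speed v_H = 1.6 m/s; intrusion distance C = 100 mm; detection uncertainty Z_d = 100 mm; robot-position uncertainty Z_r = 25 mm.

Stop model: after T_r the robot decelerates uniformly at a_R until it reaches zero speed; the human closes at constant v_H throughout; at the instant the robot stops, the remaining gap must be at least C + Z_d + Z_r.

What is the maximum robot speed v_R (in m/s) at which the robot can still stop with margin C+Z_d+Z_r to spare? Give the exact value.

v_R_max = 7/20 m/s = 0.3500 m/s

at the boundary: (1/4)·v² + (23/25)·v + (-2821/8000) = 0
  disc = (23/25)² − 4·(1/4)·(-2821/8000) = 47961/40000 ; √disc = 219/200
  v_R = (−(23/25) + 219/200) / (2·(1/4)) = 7/20 m/s
check:
braking lasts T_s = (7/20)/2 = 0.1750 s
reaction-phase robot travel = 0.3500·0.1200 = 0.0420 m
robot covers 0.3500·0.1750 − ½·2.0000·0.1750² = 0.0306 m while stopping
human over T_r+T_s: 1.6000·(0.1200+0.1750) = 0.4720 m
margins: 0.1000+0.1000+0.0250 = 0.2250 m
sum ≈ 0.0420+0.0306+0.4720+0.2250 ≈ 0.7696 m = S ✓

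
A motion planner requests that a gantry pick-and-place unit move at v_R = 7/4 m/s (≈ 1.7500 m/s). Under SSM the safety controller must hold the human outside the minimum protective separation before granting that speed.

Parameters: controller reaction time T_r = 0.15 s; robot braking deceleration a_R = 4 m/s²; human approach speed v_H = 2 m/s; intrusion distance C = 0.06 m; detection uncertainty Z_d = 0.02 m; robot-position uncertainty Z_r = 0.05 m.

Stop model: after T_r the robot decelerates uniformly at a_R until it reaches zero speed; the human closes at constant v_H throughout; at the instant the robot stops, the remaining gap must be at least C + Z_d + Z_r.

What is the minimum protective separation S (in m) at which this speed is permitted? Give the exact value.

braking lasts T_s = (7/4)/4 = 0.4375 s
reaction-phase robot travel = 1.7500·0.1500 = 0.2625 m
braking distance = 1.7500²/(2·4.0000) = 0.3828 m
human over T_r+T_s: 2.0000·(0.1500+0.4375) = 1.1750 m
C+Z_d+Z_r = 0.0600+0.0200+0.0500 = 0.1300 m
S_min ≈ 0.2625+0.3828+1.1750+0.1300  ⇒  S_min = 6241/3200 m

S_min = 6241/3200 m = 1.9503 m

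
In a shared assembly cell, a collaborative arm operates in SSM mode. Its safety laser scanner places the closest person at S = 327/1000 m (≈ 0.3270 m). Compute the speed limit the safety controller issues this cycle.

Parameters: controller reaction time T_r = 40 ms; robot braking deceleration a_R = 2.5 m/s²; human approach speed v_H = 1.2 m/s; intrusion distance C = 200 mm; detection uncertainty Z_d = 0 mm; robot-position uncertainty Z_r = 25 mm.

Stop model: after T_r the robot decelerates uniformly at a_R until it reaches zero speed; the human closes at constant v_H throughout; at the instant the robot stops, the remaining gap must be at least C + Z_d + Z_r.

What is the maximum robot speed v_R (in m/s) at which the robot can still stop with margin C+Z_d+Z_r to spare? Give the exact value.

v_R_max = 1/10 m/s = 0.1000 m/s

quadratic (1/5)·v² + (13/25)·v + (-27/500) = 0
  disc = (13/25)² − 4·(1/5)·(-27/500) = 196/625 ; √disc = 14/25
  v_R = (−(13/25) + 14/25) / (2·(1/5)) = 1/10 m/s
check:
stop time T_s = (1/10)/(5/2) = 0.0400 s
robot covers v_R·T_r = 0.1000·0.0400 = 0.0040 m before braking
robot covers 0.1000·0.0400 − ½·2.5000·0.0400² = 0.0020 m while stopping
human closes 1.2000·0.0800 = 0.0960 m
C+Z_d+Z_r = 0.2000+0.0000+0.0250 = 0.2250 m
sum ≈ 0.0040+0.0020+0.0960+0.2250 ≈ 0.3270 m = S ✓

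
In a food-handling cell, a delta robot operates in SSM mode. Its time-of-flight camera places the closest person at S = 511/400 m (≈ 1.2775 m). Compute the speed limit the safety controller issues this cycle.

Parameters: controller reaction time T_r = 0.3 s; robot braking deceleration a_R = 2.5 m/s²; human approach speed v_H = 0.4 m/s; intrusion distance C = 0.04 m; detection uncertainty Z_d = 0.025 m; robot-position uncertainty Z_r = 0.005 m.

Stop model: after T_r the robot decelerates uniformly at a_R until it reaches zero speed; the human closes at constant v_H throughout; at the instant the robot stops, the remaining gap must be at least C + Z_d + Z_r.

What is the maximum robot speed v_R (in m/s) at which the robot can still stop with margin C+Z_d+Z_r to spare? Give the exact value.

quadratic (1/5)·v² + (23/50)·v + (-87/80) = 0
  disc = (23/50)² − 4·(1/5)·(-87/80) = 676/625 ; √disc = 26/25
  v_R = (−(23/50) + 26/25) / (2·(1/5)) = 29/20 m/s
check:
braking lasts T_s = (29/20)/(5/2) = 0.5800 s
robot covers v_R·T_r = 1.4500·0.3000 = 0.4350 m before braking
braking distance = 1.4500²/(2·2.5000) = 0.4205 m
human over T_r+T_s: 0.4000·(0.3000+0.5800) = 0.3520 m
margins: 0.0400+0.0250+0.0050 = 0.0700 m
sum ≈ 0.4350+0.4205+0.3520+0.0700 ≈ 1.2775 m = S ✓

v_R_max = 29/20 m/s = 1.4500 m/s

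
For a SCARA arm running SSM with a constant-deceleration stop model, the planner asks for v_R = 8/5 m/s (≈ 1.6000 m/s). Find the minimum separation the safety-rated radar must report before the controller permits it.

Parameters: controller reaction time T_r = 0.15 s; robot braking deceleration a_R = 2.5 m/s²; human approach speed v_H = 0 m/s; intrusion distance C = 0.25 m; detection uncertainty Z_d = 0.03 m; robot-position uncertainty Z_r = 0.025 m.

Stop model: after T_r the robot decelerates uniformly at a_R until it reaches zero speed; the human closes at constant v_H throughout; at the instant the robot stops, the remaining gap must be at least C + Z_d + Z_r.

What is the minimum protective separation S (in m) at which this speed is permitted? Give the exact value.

S_min = 1057/1000 m = 1.0570 m

braking lasts T_s = (8/5)/(5/2) = 0.6400 s
robot covers v_R·T_r = 1.6000·0.1500 = 0.2400 m before braking
robot under decel: 1.6000²/(2·2.5000) = 0.5120 m
human closes 0.0000·0.7900 = 0.0000 m
C+Z_d+Z_r = 0.2500+0.0300+0.0250 = 0.3050 m
S_min ≈ 0.2400+0.5120+0.0000+0.3050  ⇒  S_min = 1057/1000 m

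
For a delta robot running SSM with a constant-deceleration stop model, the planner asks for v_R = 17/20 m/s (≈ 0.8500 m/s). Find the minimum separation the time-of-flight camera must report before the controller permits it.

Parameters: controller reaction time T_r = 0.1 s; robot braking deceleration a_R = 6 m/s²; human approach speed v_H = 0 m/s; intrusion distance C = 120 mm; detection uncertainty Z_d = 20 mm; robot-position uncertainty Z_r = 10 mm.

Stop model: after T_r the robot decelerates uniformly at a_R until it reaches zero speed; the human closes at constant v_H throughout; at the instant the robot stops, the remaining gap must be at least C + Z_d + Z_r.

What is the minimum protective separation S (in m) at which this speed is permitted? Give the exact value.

S_min = 1417/4800 m = 0.2952 m

T_s = v_R/a_R = (17/20)/6 = 0.1417 s
robot in T_r: 0.8500·0.1000 = 0.0850 m
braking distance = 0.8500²/(2·6.0000) = 0.0602 m
human over T_r+T_s: 0.0000·(0.1000+0.1417) = 0.0000 m
margins: 0.1200+0.0200+0.0100 = 0.1500 m
S_min ≈ 0.0850+0.0602+0.0000+0.1500  ⇒  S_min = 1417/4800 m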